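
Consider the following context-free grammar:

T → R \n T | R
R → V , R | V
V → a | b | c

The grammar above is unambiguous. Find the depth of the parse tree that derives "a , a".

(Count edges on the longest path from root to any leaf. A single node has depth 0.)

4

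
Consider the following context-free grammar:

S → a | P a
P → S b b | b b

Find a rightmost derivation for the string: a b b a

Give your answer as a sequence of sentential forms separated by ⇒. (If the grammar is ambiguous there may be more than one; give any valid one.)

S ⇒ P a ⇒ S b b a ⇒ a b b a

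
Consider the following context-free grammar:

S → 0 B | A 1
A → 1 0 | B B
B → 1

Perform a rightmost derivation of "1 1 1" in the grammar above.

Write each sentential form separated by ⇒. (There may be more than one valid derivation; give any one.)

S ⇒ A 1 ⇒ B B 1 ⇒ B 1 1 ⇒ 1 1 1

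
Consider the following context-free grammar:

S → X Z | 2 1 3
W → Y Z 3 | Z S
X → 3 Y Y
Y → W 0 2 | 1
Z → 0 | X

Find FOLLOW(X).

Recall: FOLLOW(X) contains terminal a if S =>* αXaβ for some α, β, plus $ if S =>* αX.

We compute FOLLOW(X) using the standard algorithm.
FOLLOW(S) starts with {$}.
FIRST(S) = {2, 3}
FIRST(W) = {0, 1, 3}
FIRST(X) = {3}
FIRST(Y) = {0, 1, 3}
FIRST(Z) = {0, 3}
FOLLOW(S) = {$, 0}
FOLLOW(W) = {0}
FOLLOW(X) = {$, 0, 2, 3}
FOLLOW(Y) = {$, 0, 1, 2, 3}
FOLLOW(Z) = {$, 0, 2, 3}
Therefore, FOLLOW(X) = {$, 0, 2, 3}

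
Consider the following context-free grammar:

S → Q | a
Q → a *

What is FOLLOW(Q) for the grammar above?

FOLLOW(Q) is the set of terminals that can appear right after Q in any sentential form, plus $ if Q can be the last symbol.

We compute FOLLOW(Q) using the standard algorithm.
FOLLOW(S) starts with {$}.
FIRST(Q) = {a}
FIRST(S) = {a}
FOLLOW(Q) = {$}
FOLLOW(S) = {$}
Therefore, FOLLOW(Q) = {$}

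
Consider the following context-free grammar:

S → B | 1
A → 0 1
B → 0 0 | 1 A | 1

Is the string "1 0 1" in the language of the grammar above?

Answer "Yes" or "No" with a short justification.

Yes - a valid derivation exists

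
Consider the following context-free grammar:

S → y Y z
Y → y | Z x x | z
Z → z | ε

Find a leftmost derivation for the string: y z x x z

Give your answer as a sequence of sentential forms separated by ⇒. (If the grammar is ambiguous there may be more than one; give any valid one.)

S ⇒ y Y z ⇒ y Z x x z ⇒ y z x x z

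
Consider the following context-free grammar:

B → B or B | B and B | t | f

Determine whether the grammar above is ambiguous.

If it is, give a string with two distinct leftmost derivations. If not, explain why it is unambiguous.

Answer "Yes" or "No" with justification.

Yes - the string 'f and t and t and f' has two distinct leftmost derivations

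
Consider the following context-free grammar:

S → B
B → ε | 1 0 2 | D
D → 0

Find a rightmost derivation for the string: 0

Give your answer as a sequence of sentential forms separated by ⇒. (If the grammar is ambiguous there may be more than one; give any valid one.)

S ⇒ B ⇒ D ⇒ 0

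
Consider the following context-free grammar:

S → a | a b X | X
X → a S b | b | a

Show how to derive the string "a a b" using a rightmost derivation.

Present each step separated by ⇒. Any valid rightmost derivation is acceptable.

S ⇒ X ⇒ a S b ⇒ a a b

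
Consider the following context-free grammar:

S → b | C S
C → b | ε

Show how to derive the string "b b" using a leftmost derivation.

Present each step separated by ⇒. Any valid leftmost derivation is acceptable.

S ⇒ C S ⇒ S ⇒ C S ⇒ b S ⇒ b b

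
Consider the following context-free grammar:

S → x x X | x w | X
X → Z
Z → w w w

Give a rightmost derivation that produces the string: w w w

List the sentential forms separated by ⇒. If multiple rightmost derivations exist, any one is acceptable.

S ⇒ X ⇒ Z ⇒ w w w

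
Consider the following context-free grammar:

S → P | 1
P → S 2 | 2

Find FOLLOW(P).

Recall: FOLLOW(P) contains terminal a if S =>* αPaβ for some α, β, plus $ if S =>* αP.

We compute FOLLOW(P) using the standard algorithm.
FOLLOW(S) starts with {$}.
FIRST(P) = {1, 2}
FIRST(S) = {1, 2}
FOLLOW(P) = {$, 2}
FOLLOW(S) = {$, 2}
Therefore, FOLLOW(P) = {$, 2}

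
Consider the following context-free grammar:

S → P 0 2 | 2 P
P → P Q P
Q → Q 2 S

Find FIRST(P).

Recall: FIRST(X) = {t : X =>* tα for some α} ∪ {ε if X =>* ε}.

We compute FIRST(P) using the standard algorithm.
FIRST(P) = {}
FIRST(Q) = {}
FIRST(S) = {2}
Therefore, FIRST(P) = {}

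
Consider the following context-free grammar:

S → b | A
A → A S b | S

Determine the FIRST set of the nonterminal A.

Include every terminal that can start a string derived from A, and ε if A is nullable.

We compute FIRST(A) using the standard algorithm.
FIRST(A) = {b}
FIRST(S) = {b}
Therefore, FIRST(A) = {b}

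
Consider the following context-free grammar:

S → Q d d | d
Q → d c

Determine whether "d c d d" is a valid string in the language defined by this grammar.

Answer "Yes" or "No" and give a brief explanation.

Yes - a valid derivation exists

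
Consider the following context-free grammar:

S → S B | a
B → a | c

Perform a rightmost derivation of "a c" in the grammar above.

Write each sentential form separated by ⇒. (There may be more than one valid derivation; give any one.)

S ⇒ S B ⇒ S c ⇒ a c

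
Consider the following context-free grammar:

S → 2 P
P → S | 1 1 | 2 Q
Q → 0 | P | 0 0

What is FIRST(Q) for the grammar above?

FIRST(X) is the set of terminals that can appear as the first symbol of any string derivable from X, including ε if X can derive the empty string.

We compute FIRST(Q) using the standard algorithm.
FIRST(P) = {1, 2}
FIRST(Q) = {0, 1, 2}
FIRST(S) = {2}
Therefore, FIRST(Q) = {0, 1, 2}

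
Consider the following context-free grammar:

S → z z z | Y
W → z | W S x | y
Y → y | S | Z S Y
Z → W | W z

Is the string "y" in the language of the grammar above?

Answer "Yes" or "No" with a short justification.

Yes - a valid derivation exists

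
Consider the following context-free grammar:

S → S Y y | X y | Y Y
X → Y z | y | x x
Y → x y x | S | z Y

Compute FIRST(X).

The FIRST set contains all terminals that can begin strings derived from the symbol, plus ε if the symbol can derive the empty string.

We compute FIRST(X) using the standard algorithm.
FIRST(S) = {x, y, z}
FIRST(X) = {x, y, z}
FIRST(Y) = {x, y, z}
Therefore, FIRST(X) = {x, y, z}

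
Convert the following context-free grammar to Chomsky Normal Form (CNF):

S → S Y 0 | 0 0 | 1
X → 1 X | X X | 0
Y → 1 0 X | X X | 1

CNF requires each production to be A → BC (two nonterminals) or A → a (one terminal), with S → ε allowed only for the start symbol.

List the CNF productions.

T0 → 0; S → 1; T1 → 1; X → 0; Y → 1; S → S X0; X0 → Y T0; S → T0 T0; X → T1 X; X → X X; Y → T1 X1; X1 → T0 X; Y → X X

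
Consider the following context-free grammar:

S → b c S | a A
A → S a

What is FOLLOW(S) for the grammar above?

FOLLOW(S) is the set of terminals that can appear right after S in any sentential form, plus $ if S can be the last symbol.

We compute FOLLOW(S) using the standard algorithm.
FOLLOW(S) starts with {$}.
FIRST(A) = {a, b}
FIRST(S) = {a, b}
FOLLOW(A) = {$, a}
FOLLOW(S) = {$, a}
Therefore, FOLLOW(S) = {$, a}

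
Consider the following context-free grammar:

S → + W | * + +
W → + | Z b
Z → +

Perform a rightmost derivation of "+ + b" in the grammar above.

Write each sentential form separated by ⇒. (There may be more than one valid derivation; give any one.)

S ⇒ + W ⇒ + Z b ⇒ + + b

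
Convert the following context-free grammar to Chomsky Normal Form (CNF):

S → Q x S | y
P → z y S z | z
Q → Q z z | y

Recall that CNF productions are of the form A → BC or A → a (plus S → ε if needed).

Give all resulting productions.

TX → x; S → y; TZ → z; TY → y; P → z; Q → y; S → Q X0; X0 → TX S; P → TZ X1; X1 → TY X2; X2 → S TZ; Q → Q X3; X3 → TZ TZ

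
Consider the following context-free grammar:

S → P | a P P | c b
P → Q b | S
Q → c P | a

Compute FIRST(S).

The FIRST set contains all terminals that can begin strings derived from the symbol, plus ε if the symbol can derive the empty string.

We compute FIRST(S) using the standard algorithm.
FIRST(P) = {a, c}
FIRST(Q) = {a, c}
FIRST(S) = {a, c}
Therefore, FIRST(S) = {a, c}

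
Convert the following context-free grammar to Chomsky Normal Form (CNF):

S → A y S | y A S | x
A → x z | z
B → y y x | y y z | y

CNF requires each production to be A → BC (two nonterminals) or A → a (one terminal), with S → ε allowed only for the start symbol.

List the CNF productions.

TY → y; S → x; TX → x; TZ → z; A → z; B → y; S → A X0; X0 → TY S; S → TY X1; X1 → A S; A → TX TZ; B → TY X2; X2 → TY TX; B → TY X3; X3 → TY TZ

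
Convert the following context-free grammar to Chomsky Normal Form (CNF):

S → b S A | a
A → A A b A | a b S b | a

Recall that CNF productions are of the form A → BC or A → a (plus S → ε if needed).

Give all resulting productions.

TB → b; S → a; TA → a; A → a; S → TB X0; X0 → S A; A → A X1; X1 → A X2; X2 → TB A; A → TA X3; X3 → TB X4; X4 → S TB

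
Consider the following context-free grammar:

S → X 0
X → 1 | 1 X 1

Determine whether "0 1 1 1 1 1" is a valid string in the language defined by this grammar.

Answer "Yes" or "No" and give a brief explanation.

No - no valid derivation exists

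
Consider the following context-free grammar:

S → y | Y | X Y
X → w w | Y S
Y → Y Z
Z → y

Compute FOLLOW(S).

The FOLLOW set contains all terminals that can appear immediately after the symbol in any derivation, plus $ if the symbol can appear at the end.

We compute FOLLOW(S) using the standard algorithm.
FOLLOW(S) starts with {$}.
FIRST(S) = {w, y}
FIRST(X) = {w}
FIRST(Y) = {}
FIRST(Z) = {y}
FOLLOW(S) = {$}
FOLLOW(X) = {}
FOLLOW(Y) = {$, w, y}
FOLLOW(Z) = {$, w, y}
Therefore, FOLLOW(S) = {$}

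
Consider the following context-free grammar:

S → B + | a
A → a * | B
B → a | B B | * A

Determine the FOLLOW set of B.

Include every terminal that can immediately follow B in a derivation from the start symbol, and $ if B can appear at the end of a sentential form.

We compute FOLLOW(B) using the standard algorithm.
FOLLOW(S) starts with {$}.
FIRST(A) = {*, a}
FIRST(B) = {*, a}
FIRST(S) = {*, a}
FOLLOW(A) = {*, +, a}
FOLLOW(B) = {*, +, a}
FOLLOW(S) = {$}
Therefore, FOLLOW(B) = {*, +, a}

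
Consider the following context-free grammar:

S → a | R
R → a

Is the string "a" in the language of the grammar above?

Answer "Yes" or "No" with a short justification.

Yes - a valid derivation exists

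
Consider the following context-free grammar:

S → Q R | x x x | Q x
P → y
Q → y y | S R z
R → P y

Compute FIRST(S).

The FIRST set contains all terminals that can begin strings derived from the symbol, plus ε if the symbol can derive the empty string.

We compute FIRST(S) using the standard algorithm.
FIRST(P) = {y}
FIRST(Q) = {x, y}
FIRST(R) = {y}
FIRST(S) = {x, y}
Therefore, FIRST(S) = {x, y}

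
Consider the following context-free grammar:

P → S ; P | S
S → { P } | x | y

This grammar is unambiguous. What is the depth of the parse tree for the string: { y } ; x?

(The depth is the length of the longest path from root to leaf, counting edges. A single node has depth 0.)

4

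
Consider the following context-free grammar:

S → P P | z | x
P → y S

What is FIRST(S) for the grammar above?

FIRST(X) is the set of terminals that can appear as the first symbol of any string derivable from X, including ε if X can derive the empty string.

We compute FIRST(S) using the standard algorithm.
FIRST(P) = {y}
FIRST(S) = {x, y, z}
Therefore, FIRST(S) = {x, y, z}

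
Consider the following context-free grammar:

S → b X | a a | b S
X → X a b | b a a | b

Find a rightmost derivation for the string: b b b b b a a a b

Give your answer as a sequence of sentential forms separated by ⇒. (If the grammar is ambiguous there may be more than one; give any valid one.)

S ⇒ b S ⇒ b b S ⇒ b b b S ⇒ b b b b X ⇒ b b b b X a b ⇒ b b b b b a a a b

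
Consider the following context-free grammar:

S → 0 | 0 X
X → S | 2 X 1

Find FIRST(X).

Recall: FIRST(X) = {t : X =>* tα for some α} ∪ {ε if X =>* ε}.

We compute FIRST(X) using the standard algorithm.
FIRST(S) = {0}
FIRST(X) = {0, 2}
Therefore, FIRST(X) = {0, 2}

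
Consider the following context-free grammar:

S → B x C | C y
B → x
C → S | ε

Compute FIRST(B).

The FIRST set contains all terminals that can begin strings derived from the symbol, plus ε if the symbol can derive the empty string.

We compute FIRST(B) using the standard algorithm.
FIRST(B) = {x}
FIRST(C) = {x, y, ε}
FIRST(S) = {x, y}
Therefore, FIRST(B) = {x}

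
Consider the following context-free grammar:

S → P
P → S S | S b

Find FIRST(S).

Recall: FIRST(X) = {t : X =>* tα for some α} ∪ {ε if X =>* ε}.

We compute FIRST(S) using the standard algorithm.
FIRST(P) = {}
FIRST(S) = {}
Therefore, FIRST(S) = {}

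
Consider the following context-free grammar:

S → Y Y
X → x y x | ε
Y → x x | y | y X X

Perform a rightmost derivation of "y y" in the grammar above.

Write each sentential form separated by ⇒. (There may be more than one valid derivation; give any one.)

S ⇒ Y Y ⇒ Y y ⇒ y y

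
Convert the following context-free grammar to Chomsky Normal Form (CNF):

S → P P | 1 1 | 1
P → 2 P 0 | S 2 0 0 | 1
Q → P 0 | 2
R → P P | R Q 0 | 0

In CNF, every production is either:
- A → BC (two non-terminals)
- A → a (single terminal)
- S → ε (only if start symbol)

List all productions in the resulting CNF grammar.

T1 → 1; S → 1; T2 → 2; T0 → 0; P → 1; Q → 2; R → 0; S → P P; S → T1 T1; P → T2 X0; X0 → P T0; P → S X1; X1 → T2 X2; X2 → T0 T0; Q → P T0; R → P P; R → R X3; X3 → Q T0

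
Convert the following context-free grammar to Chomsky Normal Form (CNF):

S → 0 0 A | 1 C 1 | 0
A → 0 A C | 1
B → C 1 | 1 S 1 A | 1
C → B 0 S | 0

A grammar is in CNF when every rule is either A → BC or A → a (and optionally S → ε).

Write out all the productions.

T0 → 0; T1 → 1; S → 0; A → 1; B → 1; C → 0; S → T0 X0; X0 → T0 A; S → T1 X1; X1 → C T1; A → T0 X2; X2 → A C; B → C T1; B → T1 X3; X3 → S X4; X4 → T1 A; C → B X5; X5 → T0 S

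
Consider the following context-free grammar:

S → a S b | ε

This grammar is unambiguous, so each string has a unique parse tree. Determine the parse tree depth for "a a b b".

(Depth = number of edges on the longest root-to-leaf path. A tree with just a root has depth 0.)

3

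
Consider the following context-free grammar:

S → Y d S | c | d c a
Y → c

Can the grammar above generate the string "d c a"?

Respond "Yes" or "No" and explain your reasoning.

Yes - a valid derivation exists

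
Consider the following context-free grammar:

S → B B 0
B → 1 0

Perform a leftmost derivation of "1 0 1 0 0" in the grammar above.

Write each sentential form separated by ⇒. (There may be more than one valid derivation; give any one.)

S ⇒ B B 0 ⇒ 1 0 B 0 ⇒ 1 0 1 0 0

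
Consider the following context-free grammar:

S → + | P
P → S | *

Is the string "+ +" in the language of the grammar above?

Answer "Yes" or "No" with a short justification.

No - no valid derivation exists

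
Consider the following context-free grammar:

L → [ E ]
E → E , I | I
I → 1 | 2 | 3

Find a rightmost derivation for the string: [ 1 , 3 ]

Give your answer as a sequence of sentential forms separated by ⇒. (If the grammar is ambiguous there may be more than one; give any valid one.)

L ⇒ [ E ] ⇒ [ E , I ] ⇒ [ E , 3 ] ⇒ [ I , 3 ] ⇒ [ 1 , 3 ]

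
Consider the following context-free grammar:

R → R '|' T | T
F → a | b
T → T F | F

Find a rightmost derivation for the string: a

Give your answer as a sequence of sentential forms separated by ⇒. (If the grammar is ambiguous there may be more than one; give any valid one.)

R ⇒ T ⇒ F ⇒ a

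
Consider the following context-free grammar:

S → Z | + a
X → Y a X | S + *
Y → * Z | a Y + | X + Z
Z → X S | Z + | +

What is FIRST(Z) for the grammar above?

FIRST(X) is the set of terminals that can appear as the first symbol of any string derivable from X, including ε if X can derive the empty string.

We compute FIRST(Z) using the standard algorithm.
FIRST(S) = {*, +, a}
FIRST(X) = {*, +, a}
FIRST(Y) = {*, +, a}
FIRST(Z) = {*, +, a}
Therefore, FIRST(Z) = {*, +, a}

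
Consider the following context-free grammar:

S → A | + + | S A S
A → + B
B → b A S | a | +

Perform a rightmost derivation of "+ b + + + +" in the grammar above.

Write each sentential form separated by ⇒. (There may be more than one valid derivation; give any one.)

S ⇒ A ⇒ + B ⇒ + b A S ⇒ + b A + + ⇒ + b + B + + ⇒ + b + + + +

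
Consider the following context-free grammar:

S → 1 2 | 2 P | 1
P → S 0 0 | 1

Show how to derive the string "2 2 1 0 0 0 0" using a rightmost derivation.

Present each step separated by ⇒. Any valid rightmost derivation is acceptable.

S ⇒ 2 P ⇒ 2 S 0 0 ⇒ 2 2 P 0 0 ⇒ 2 2 S 0 0 0 0 ⇒ 2 2 1 0 0 0 0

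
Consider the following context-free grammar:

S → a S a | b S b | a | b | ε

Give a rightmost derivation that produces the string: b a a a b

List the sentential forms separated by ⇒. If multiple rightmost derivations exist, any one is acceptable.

S ⇒ b S b ⇒ b a S a b ⇒ b a a a b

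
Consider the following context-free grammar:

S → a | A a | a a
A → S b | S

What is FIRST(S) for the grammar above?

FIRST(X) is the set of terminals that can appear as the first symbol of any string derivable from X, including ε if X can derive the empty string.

We compute FIRST(S) using the standard algorithm.
FIRST(A) = {a}
FIRST(S) = {a}
Therefore, FIRST(S) = {a}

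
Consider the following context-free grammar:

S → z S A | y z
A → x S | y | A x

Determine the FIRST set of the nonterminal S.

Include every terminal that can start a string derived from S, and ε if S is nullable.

We compute FIRST(S) using the standard algorithm.
FIRST(A) = {x, y}
FIRST(S) = {y, z}
Therefore, FIRST(S) = {y, z}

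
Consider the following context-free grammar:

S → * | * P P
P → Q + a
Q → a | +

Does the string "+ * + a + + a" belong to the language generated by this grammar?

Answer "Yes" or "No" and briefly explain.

No - no valid derivation exists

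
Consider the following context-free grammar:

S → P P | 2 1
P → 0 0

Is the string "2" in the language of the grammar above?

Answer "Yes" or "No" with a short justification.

No - no valid derivation exists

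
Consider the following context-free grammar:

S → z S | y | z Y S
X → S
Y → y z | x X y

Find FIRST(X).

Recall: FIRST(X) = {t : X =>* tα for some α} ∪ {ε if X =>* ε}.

We compute FIRST(X) using the standard algorithm.
FIRST(S) = {y, z}
FIRST(X) = {y, z}
FIRST(Y) = {x, y}
Therefore, FIRST(X) = {y, z}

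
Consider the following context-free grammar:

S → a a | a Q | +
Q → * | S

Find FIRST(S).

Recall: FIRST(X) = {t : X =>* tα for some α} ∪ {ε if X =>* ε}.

We compute FIRST(S) using the standard algorithm.
FIRST(Q) = {*, +, a}
FIRST(S) = {+, a}
Therefore, FIRST(S) = {+, a}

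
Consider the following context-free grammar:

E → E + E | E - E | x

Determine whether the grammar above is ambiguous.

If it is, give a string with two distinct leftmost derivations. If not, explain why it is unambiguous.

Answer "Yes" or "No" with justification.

Yes - the string 'x - x - x - x - x' has two distinct leftmost derivations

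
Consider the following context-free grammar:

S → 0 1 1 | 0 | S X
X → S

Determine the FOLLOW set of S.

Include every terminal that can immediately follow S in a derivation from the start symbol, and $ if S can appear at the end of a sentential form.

We compute FOLLOW(S) using the standard algorithm.
FOLLOW(S) starts with {$}.
FIRST(S) = {0}
FIRST(X) = {0}
FOLLOW(S) = {$, 0}
FOLLOW(X) = {$, 0}
Therefore, FOLLOW(S) = {$, 0}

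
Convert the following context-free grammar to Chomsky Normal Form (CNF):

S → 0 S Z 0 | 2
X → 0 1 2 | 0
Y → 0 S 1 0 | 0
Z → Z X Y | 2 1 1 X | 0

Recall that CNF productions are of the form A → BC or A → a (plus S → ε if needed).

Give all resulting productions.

T0 → 0; S → 2; T1 → 1; T2 → 2; X → 0; Y → 0; Z → 0; S → T0 X0; X0 → S X1; X1 → Z T0; X → T0 X2; X2 → T1 T2; Y → T0 X3; X3 → S X4; X4 → T1 T0; Z → Z X5; X5 → X Y; Z → T2 X6; X6 → T1 X7; X7 → T1 X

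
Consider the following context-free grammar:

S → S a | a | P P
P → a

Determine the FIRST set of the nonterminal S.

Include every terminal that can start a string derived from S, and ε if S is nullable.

We compute FIRST(S) using the standard algorithm.
FIRST(P) = {a}
FIRST(S) = {a}
Therefore, FIRST(S) = {a}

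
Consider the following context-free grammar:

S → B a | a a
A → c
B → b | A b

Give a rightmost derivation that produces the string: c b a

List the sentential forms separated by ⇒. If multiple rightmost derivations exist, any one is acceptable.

S ⇒ B a ⇒ A b a ⇒ c b a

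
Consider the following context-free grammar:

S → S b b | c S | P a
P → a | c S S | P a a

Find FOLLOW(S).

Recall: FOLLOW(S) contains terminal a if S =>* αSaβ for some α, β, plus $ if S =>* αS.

We compute FOLLOW(S) using the standard algorithm.
FOLLOW(S) starts with {$}.
FIRST(P) = {a, c}
FIRST(S) = {a, c}
FOLLOW(P) = {a}
FOLLOW(S) = {$, a, b, c}
Therefore, FOLLOW(S) = {$, a, b, c}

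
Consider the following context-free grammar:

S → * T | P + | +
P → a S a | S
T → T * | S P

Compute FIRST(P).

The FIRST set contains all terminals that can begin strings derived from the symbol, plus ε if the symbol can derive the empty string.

We compute FIRST(P) using the standard algorithm.
FIRST(P) = {*, +, a}
FIRST(S) = {*, +, a}
FIRST(T) = {*, +, a}
Therefore, FIRST(P) = {*, +, a}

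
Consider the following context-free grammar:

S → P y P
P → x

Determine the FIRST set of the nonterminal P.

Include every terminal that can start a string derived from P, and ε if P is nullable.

We compute FIRST(P) using the standard algorithm.
FIRST(P) = {x}
FIRST(S) = {x}
Therefore, FIRST(P) = {x}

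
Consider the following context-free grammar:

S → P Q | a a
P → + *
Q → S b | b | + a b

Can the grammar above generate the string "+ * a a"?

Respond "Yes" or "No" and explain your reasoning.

No - no valid derivation exists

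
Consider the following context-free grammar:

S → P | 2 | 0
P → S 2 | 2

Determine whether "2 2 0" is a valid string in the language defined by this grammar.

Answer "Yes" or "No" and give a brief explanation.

No - no valid derivation exists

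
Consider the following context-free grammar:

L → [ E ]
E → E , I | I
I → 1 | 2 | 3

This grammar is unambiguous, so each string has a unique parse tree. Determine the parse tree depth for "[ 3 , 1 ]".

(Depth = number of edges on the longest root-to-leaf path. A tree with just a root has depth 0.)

4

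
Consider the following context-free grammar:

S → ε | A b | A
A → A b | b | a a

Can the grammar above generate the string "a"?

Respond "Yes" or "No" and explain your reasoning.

No - no valid derivation exists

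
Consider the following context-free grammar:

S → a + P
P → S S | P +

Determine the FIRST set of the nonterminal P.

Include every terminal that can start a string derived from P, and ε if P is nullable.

We compute FIRST(P) using the standard algorithm.
FIRST(P) = {a}
FIRST(S) = {a}
Therefore, FIRST(P) = {a}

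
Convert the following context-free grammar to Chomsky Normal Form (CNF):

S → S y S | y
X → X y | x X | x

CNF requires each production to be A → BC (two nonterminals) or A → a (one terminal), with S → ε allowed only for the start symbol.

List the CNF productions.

TY → y; S → y; TX → x; X → x; S → S X0; X0 → TY S; X → X TY; X → TX X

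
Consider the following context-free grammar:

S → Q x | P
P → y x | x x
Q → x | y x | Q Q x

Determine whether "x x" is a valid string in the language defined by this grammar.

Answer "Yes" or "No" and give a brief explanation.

Yes - a valid derivation exists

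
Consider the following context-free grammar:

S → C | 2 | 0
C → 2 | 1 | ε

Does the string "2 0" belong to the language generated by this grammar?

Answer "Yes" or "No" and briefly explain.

No - no valid derivation exists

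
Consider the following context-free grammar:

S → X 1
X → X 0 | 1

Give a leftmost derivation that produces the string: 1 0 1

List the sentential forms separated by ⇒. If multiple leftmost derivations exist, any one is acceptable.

S ⇒ X 1 ⇒ X 0 1 ⇒ 1 0 1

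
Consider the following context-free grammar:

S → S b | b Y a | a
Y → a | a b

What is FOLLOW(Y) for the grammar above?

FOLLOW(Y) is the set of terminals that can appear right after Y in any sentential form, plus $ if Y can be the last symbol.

We compute FOLLOW(Y) using the standard algorithm.
FOLLOW(S) starts with {$}.
FIRST(S) = {a, b}
FIRST(Y) = {a}
FOLLOW(S) = {$, b}
FOLLOW(Y) = {a}
Therefore, FOLLOW(Y) = {a}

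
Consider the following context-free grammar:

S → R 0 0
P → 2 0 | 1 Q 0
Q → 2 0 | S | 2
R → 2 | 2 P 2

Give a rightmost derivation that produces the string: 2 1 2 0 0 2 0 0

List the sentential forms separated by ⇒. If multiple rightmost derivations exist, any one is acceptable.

S ⇒ R 0 0 ⇒ 2 P 2 0 0 ⇒ 2 1 Q 0 2 0 0 ⇒ 2 1 2 0 0 2 0 0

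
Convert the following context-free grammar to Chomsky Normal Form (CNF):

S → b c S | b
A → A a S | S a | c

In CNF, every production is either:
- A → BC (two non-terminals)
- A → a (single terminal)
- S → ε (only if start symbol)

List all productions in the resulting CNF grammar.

TB → b; TC → c; S → b; TA → a; A → c; S → TB X0; X0 → TC S; A → A X1; X1 → TA S; A → S TA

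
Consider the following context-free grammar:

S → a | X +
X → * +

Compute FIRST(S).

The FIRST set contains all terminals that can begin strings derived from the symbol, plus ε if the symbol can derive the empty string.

We compute FIRST(S) using the standard algorithm.
FIRST(S) = {*, a}
FIRST(X) = {*}
Therefore, FIRST(S) = {*, a}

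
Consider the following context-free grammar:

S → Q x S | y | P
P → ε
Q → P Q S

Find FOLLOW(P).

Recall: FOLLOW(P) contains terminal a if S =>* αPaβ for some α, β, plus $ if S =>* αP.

We compute FOLLOW(P) using the standard algorithm.
FOLLOW(S) starts with {$}.
FIRST(P) = {ε}
FIRST(Q) = {}
FIRST(S) = {y, ε}
FOLLOW(P) = {$, x, y}
FOLLOW(Q) = {x, y}
FOLLOW(S) = {$, x, y}
Therefore, FOLLOW(P) = {$, x, y}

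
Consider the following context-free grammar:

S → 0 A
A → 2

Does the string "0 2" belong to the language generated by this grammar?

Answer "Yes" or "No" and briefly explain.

Yes - a valid derivation exists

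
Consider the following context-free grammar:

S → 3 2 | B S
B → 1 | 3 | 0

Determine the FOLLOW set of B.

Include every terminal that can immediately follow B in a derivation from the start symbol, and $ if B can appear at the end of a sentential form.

We compute FOLLOW(B) using the standard algorithm.
FOLLOW(S) starts with {$}.
FIRST(B) = {0, 1, 3}
FIRST(S) = {0, 1, 3}
FOLLOW(B) = {0, 1, 3}
FOLLOW(S) = {$}
Therefore, FOLLOW(B) = {0, 1, 3}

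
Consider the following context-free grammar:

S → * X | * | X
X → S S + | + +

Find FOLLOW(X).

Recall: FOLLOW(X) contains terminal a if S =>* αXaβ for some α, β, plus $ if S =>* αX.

We compute FOLLOW(X) using the standard algorithm.
FOLLOW(S) starts with {$}.
FIRST(S) = {*, +}
FIRST(X) = {*, +}
FOLLOW(S) = {$, *, +}
FOLLOW(X) = {$, *, +}
Therefore, FOLLOW(X) = {$, *, +}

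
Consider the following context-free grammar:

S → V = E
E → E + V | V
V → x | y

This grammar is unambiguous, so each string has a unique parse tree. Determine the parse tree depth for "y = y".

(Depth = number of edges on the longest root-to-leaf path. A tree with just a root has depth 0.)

3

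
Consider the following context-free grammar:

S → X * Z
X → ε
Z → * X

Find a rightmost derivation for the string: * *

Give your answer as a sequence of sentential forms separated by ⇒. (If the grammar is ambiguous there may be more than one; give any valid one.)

S ⇒ X * Z ⇒ X * * X ⇒ X * * ⇒ * *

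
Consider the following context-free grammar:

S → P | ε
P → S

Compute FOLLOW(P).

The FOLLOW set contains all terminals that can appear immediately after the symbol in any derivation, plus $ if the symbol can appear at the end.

We compute FOLLOW(P) using the standard algorithm.
FOLLOW(S) starts with {$}.
FIRST(P) = {ε}
FIRST(S) = {ε}
FOLLOW(P) = {$}
FOLLOW(S) = {$}
Therefore, FOLLOW(P) = {$}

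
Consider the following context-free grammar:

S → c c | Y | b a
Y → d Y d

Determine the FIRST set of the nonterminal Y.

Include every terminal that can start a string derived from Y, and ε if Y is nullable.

We compute FIRST(Y) using the standard algorithm.
FIRST(S) = {b, c, d}
FIRST(Y) = {d}
Therefore, FIRST(Y) = {d}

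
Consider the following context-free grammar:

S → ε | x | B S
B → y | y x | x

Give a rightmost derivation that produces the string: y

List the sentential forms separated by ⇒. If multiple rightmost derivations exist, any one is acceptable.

S ⇒ B S ⇒ B ⇒ y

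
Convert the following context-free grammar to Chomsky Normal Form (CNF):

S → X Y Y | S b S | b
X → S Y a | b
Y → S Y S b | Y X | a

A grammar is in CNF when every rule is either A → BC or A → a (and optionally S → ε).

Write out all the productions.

TB → b; S → b; TA → a; X → b; Y → a; S → X X0; X0 → Y Y; S → S X1; X1 → TB S; X → S X2; X2 → Y TA; Y → S X3; X3 → Y X4; X4 → S TB; Y → Y X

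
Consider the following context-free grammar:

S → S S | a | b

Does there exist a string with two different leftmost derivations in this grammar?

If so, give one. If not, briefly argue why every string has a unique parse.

Yes - the string 'b a b b' has two distinct leftmost derivations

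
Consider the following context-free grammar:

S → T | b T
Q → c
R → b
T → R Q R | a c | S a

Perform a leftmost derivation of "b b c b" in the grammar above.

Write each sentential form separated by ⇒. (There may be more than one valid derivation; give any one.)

S ⇒ b T ⇒ b R Q R ⇒ b b Q R ⇒ b b c R ⇒ b b c b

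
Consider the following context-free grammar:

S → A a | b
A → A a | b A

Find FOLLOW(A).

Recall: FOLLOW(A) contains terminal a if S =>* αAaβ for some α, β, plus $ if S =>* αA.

We compute FOLLOW(A) using the standard algorithm.
FOLLOW(S) starts with {$}.
FIRST(A) = {b}
FIRST(S) = {b}
FOLLOW(A) = {a}
FOLLOW(S) = {$}
Therefore, FOLLOW(A) = {a}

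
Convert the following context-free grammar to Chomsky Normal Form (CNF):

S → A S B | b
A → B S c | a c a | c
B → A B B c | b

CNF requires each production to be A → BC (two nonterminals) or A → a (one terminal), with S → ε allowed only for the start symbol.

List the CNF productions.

S → b; TC → c; TA → a; A → c; B → b; S → A X0; X0 → S B; A → B X1; X1 → S TC; A → TA X2; X2 → TC TA; B → A X3; X3 → B X4; X4 → B TC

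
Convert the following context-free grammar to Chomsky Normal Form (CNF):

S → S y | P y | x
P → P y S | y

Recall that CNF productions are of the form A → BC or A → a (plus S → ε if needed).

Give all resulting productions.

TY → y; S → x; P → y; S → S TY; S → P TY; P → P X0; X0 → TY S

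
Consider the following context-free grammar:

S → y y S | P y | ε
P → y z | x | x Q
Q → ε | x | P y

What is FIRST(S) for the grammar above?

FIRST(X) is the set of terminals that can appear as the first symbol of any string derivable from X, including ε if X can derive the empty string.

We compute FIRST(S) using the standard algorithm.
FIRST(P) = {x, y}
FIRST(Q) = {x, y, ε}
FIRST(S) = {x, y, ε}
Therefore, FIRST(S) = {x, y, ε}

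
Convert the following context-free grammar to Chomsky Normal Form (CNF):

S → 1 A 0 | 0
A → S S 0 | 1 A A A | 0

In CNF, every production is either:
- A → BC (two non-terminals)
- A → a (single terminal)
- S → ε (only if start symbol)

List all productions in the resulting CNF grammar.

T1 → 1; T0 → 0; S → 0; A → 0; S → T1 X0; X0 → A T0; A → S X1; X1 → S T0; A → T1 X2; X2 → A X3; X3 → A A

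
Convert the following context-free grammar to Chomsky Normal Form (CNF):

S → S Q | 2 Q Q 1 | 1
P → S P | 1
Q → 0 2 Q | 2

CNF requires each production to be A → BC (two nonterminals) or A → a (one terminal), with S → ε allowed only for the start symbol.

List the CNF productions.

T2 → 2; T1 → 1; S → 1; P → 1; T0 → 0; Q → 2; S → S Q; S → T2 X0; X0 → Q X1; X1 → Q T1; P → S P; Q → T0 X2; X2 → T2 Q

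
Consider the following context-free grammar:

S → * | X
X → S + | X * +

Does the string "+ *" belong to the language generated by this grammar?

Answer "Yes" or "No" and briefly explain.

No - no valid derivation exists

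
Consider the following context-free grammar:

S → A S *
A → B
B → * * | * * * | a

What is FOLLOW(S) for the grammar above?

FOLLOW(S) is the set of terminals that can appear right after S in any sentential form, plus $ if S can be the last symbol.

We compute FOLLOW(S) using the standard algorithm.
FOLLOW(S) starts with {$}.
FIRST(A) = {*, a}
FIRST(B) = {*, a}
FIRST(S) = {*, a}
FOLLOW(A) = {*, a}
FOLLOW(B) = {*, a}
FOLLOW(S) = {$, *}
Therefore, FOLLOW(S) = {$, *}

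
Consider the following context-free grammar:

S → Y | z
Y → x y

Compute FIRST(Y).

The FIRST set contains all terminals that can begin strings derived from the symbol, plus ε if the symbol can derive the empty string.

We compute FIRST(Y) using the standard algorithm.
FIRST(S) = {x, z}
FIRST(Y) = {x}
Therefore, FIRST(Y) = {x}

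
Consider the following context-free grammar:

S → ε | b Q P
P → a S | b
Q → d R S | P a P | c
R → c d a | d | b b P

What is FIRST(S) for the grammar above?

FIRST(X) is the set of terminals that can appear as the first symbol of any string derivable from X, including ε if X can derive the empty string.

We compute FIRST(S) using the standard algorithm.
FIRST(P) = {a, b}
FIRST(Q) = {a, b, c, d}
FIRST(R) = {b, c, d}
FIRST(S) = {b, ε}
Therefore, FIRST(S) = {b, ε}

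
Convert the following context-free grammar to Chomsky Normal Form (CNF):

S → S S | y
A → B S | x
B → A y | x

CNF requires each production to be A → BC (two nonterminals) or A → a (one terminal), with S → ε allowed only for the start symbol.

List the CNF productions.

S → y; A → x; TY → y; B → x; S → S S; A → B S; B → A TY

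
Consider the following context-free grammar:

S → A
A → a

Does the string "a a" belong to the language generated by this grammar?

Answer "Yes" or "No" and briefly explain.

No - no valid derivation exists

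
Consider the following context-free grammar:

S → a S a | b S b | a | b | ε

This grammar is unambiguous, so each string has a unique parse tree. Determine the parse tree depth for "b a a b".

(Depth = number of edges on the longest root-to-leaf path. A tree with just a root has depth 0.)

3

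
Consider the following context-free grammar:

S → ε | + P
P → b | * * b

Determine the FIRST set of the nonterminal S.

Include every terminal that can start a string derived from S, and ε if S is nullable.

We compute FIRST(S) using the standard algorithm.
FIRST(P) = {*, b}
FIRST(S) = {+, ε}
Therefore, FIRST(S) = {+, ε}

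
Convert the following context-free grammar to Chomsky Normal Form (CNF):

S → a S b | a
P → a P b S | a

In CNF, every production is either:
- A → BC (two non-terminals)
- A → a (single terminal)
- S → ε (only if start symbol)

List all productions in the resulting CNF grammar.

TA → a; TB → b; S → a; P → a; S → TA X0; X0 → S TB; P → TA X1; X1 → P X2; X2 → TB S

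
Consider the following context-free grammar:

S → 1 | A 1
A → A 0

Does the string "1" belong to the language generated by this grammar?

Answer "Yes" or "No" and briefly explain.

Yes - a valid derivation exists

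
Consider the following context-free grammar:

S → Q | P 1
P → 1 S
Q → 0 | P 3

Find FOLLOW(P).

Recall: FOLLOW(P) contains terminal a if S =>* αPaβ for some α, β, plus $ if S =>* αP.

We compute FOLLOW(P) using the standard algorithm.
FOLLOW(S) starts with {$}.
FIRST(P) = {1}
FIRST(Q) = {0, 1}
FIRST(S) = {0, 1}
FOLLOW(P) = {1, 3}
FOLLOW(Q) = {$, 1, 3}
FOLLOW(S) = {$, 1, 3}
Therefore, FOLLOW(P) = {1, 3}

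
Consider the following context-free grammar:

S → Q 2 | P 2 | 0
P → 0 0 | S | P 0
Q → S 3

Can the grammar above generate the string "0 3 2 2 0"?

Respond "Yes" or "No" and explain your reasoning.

No - no valid derivation exists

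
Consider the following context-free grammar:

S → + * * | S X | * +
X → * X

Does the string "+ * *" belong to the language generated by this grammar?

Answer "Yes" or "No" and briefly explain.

Yes - a valid derivation exists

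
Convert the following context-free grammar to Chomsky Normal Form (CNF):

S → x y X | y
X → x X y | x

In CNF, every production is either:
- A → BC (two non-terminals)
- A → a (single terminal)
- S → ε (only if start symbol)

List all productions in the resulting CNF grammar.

TX → x; TY → y; S → y; X → x; S → TX X0; X0 → TY X; X → TX X1; X1 → X TY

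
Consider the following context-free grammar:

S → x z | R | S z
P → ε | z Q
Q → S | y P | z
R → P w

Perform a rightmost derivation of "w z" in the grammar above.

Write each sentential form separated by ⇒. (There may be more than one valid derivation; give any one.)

S ⇒ S z ⇒ R z ⇒ P w z ⇒ w z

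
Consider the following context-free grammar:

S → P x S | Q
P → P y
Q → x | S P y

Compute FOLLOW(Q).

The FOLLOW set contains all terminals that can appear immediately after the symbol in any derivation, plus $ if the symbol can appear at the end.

We compute FOLLOW(Q) using the standard algorithm.
FOLLOW(S) starts with {$}.
FIRST(P) = {}
FIRST(Q) = {x}
FIRST(S) = {x}
FOLLOW(P) = {x, y}
FOLLOW(Q) = {$}
FOLLOW(S) = {$}
Therefore, FOLLOW(Q) = {$}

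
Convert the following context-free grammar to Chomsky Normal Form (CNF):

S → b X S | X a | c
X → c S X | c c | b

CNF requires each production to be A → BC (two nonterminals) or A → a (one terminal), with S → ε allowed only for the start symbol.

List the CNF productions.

TB → b; TA → a; S → c; TC → c; X → b; S → TB X0; X0 → X S; S → X TA; X → TC X1; X1 → S X; X → TC TC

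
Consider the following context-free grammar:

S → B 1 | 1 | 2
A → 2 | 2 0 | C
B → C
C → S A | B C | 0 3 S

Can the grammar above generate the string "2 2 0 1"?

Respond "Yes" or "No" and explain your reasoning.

Yes - a valid derivation exists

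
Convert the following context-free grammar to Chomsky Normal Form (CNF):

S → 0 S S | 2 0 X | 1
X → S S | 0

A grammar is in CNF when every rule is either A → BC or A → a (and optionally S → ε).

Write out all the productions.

T0 → 0; T2 → 2; S → 1; X → 0; S → T0 X0; X0 → S S; S → T2 X1; X1 → T0 X; X → S S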